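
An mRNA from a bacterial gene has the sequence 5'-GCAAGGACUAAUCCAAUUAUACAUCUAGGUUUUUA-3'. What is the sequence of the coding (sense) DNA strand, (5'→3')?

The coding DNA strand has the same 5'→3' sequence as the mRNA with U replaced by T.

5'-GCAAGGACTAATCCAATTATACATCTAGGTTTTTA-3'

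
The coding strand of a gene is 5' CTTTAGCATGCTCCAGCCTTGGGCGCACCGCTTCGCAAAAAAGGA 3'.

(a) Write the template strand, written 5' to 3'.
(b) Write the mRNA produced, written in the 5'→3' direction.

(a) 5'-TCCTTTTTTGCGAAGCGGTGCGCCCAAGGCTGGAGCATGCTAAAG-3'
(b) 5'-CUUUAGCAUGCUCCAGCCUUGGGCGCACCGCUUCGCAAAAAAGGA-3'

(a) The template strand is the reverse complement of the coding strand: complement GAAATCGTACGAGGTCGGAACCCGCGTGGCGAAGCGTTTTTTCCT, then reverse.
(b) mRNA matches the coding strand with T→U.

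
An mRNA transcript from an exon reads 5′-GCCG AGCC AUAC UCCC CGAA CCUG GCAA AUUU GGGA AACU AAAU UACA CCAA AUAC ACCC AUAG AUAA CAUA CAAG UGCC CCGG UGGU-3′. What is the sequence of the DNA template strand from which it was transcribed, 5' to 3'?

Replace U with T to get the coding DNA strand: GCCGAGCCATACTCCCCGAACCTGGCAAATTTGGGAAACTAAATTACACCAAATACACCCATAGATAACATACAAGTGCCCCGGTGGT. The template strand is its reverse complement (complement CGGCTCGGTATGAGGGGCTTGGACCGTTTAAACCCTTTGATTTAATGTGGTTTATGTGGGTATCTATTGTATGTTCACGGGGCCACCA, then reverse).

5'-ACCACCGGGGCACTTGTATGTTATCTATGGGTGTATTTGGTGTAATTTAGTTTCCCAAATTTGCCAGGTTCGGGGAGTATGGCTCGGC-3'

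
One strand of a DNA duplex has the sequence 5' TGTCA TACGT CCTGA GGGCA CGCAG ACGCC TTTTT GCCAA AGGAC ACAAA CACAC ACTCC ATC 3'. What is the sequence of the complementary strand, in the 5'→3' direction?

5'-GATGGAGTGTGTGTTTGTGTCCTTTGGCAAAAAGGCGTCTGCGTGCCCTCAGGACGTATGACA-3'

The complement of TGTCATACGTCCTGAGGGCACGCAGACGCCTTTTTGCCAAAGGACACAAACACACACTCCATC is ACAGTATGCAGGACTCCCGTGCGTCTGCGGAAAAACGGTTTCCTGTGTTTGTGTGTGAGGTAG (A↔T, G↔C). DNA strands are antiparallel, so the complementary strand runs 3'→5'; reversing gives the 5'→3' form.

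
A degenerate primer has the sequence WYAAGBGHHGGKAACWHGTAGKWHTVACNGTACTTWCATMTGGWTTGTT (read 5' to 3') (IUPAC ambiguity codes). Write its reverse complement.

5'-AACAAWCCAKATGWAAGTACNGTBADWMCTACDWGTTMCCDDCVCTTRW-3'

Standard pairs A↔T, G↔C; ambiguity codes pair Y↔R, M↔K, W↔W, B↔V, H↔D, N↔N. Complement (WRTTCVCDDCCMTTGWDCATCMWDABTGNCATGAAWGTAKACCWAACAA), then reverse for 5'→3'.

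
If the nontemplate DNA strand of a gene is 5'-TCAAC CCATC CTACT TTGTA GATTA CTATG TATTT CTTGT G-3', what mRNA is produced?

mRNA has the coding-strand sequence with U in place of T.

5′-UCAACCCAUCCUACUUUGUAGAUUACUAUGUAUUUCUUGUG-3′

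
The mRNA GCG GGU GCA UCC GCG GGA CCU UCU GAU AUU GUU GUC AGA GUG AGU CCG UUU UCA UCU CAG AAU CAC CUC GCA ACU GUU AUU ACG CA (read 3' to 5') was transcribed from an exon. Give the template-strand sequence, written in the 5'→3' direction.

5'-CGCCCACGTAGGCGCCCTGGAAGACTATAACAACAGTCTCACTCAGGCAAAAGTAGAGTCTTAGTGGAGCGTTGACAATAATGCGT-3'

Written 5'→3' the mRNA is ACGCAUUAUUGUCAACGCUCCACUAAGACUCUACUUUUGCCUGAGUGAGACUGUUGUUAUAGUCUUCCAGGGCGCCUACGUGGGCG, so the coding DNA strand is ACGCATTATTGTCAACGCTCCACTAAGACTCTACTTTTGCCTGAGTGAGACTGTTGTTATAGTCTTCCAGGGCGCCTACGTGGGCG. The template is its reverse complement.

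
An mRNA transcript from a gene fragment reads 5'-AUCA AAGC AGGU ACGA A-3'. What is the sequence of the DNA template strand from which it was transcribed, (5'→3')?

5'-TTCGTACCTGCTTTGAT-3'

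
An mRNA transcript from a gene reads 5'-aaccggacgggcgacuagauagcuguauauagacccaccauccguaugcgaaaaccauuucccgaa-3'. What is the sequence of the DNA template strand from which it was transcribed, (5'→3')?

Replace U with T to get the coding DNA strand: AACCGGACGGGCGACTAGATAGCTGTATATAGACCCACCATCCGTATGCGAAAACCATTTCCCGAA. The template strand is its reverse complement (complement TTGGCCTGCCCGCTGATCTATCGACATATATCTGGGTGGTAGGCATACGCTTTTGGTAAAGGGCTT, then reverse).

5'-TTCGGGAAATGGTTTTCGCATACGGATGGTGGGTCTATATACAGCTATCTAGTCGCCCGTCCGGTT-3'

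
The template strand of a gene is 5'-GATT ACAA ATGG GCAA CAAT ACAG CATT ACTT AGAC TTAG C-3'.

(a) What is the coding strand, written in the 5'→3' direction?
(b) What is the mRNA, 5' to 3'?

(a) The coding strand is the reverse complement of the template: complement CTAATGTTTACCCGTTGTTATGTCGTAATGAATCTGAATCG, then reverse.
(b) mRNA has the coding-strand sequence with T→U.

(a) 5'-GCTAAGTCTAAGTAATGCTGTATTGTTGCCCATTTGTAATC-3'
(b) 5'-GCUAAGUCUAAGUAAUGCUGUAUUGUUGCCCAUUUGUAAUC-3'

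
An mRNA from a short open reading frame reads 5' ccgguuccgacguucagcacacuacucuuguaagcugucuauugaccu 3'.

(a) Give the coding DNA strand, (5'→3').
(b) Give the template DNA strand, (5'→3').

(a) The coding strand matches the mRNA with U→T.
(b) The template strand is the reverse complement of the coding strand.

(a) 5'-CCGGTTCCGACGTTCAGCACACTACTCTTGTAAGCTGTCTATTGACCT-3'
(b) 5'-AGGTCAATAGACAGCTTACAAGAGTAGTGTGCTGAACGTCGGAACCGG-3'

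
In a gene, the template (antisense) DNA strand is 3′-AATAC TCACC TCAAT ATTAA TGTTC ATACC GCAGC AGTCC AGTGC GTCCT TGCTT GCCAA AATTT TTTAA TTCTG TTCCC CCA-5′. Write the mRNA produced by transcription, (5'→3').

Reading the template 3'→5' as shown, RNA polymerase pairs each base (A→U, T→A, G↔C) to build mRNA 5'→3' directly.

5'-UUAUGAGUGGAGUUAUAAUUACAAGUAUGGCGUCGUCAGGUCACGCAGGAACGAACGGUUUUAAAAAAUUAAGACAAGGGGGU-3'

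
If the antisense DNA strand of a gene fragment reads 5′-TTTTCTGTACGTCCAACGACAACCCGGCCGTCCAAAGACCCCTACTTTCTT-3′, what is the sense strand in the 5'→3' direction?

The coding strand is complementary and antiparallel to the template: take the complement (A↔T, G↔C) and reverse.

5'-AAGAAAGTAGGGGTCTTTGGACGGCCGGGTTGTCGTTGGACGTACAGAAAA-3'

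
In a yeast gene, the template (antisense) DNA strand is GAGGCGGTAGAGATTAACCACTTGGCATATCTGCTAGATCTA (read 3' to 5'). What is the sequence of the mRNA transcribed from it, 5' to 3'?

5′-CUCCGCCAUCUCUAAUUGGUGAACCGUAUAGACGAUCUAGAU-3′

Reading the template 3'→5' as shown, RNA polymerase pairs each base (A→U, T→A, G↔C) to build mRNA 5'→3' directly.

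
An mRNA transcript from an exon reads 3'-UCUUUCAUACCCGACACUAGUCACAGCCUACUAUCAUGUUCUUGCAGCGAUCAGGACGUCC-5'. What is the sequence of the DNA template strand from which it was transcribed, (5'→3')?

5'-AGAAAGTATGGGCTGTGATCAGTGTCGGATGATAGTACAAGAACGTCGCTAGTCCTGCAGG-3'

Written 5'→3' the mRNA is CCUGCAGGACUAGCGACGUUCUUGUACUAUCAUCCGACACUGAUCACAGCCCAUACUUUCU, so the coding DNA strand is CCTGCAGGACTAGCGACGTTCTTGTACTATCATCCGACACTGATCACAGCCCATACTTTCT. The template is its reverse complement.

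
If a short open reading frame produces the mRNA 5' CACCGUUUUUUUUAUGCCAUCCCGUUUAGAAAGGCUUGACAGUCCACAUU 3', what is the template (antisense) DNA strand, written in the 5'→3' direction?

5'-AATGTGGACTGTCAAGCCTTTCTAAACGGGATGGCATAAAAAAAACGGTG-3'

Replace U with T to get the coding DNA strand: CACCGTTTTTTTTATGCCATCCCGTTTAGAAAGGCTTGACAGTCCACATT. The template strand is its reverse complement (complement GTGGCAAAAAAAATACGGTAGGGCAAATCTTTCCGAACTGTCAGGTGTAA, then reverse).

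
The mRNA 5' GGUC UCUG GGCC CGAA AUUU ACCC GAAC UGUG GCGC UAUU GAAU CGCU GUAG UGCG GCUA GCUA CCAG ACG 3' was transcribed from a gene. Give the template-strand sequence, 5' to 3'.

5'-CGTCTGGTAGCTAGCCGCACTACAGCGATTCAATAGCGCCACAGTTCGGGTAAATTTCGGGCCCAGAGACC-3'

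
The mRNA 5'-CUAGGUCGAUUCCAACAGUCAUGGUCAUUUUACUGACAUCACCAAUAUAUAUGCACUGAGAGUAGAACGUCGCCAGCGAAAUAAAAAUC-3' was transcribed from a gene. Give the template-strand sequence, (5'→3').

Replace U with T to get the coding DNA strand: CTAGGTCGATTCCAACAGTCATGGTCATTTTACTGACATCACCAATATATATGCACTGAGAGTAGAACGTCGCCAGCGAAATAAAAATC. The template strand is its reverse complement (complement GATCCAGCTAAGGTTGTCAGTACCAGTAAAATGACTGTAGTGGTTATATATACGTGACTCTCATCTTGCAGCGGTCGCTTTATTTTTAG, then reverse).

5'-GATTTTTATTTCGCTGGCGACGTTCTACTCTCAGTGCATATATATTGGTGATGTCAGTAAAATGACCATGACTGTTGGAATCGACCTAG-3'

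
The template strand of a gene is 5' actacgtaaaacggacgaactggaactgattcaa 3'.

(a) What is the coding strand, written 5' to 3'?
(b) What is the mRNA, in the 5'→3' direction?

(a) 5'-TTGAATCAGTTCCAGTTCGTCCGTTTTACGTAGT-3'
(b) 5'-UUGAAUCAGUUCCAGUUCGUCCGUUUUACGUAGU-3'

(a) The coding strand is the reverse complement of the template: complement TGATGCATTTTGCCTGCTTGACCTTGACTAAGTT, then reverse.
(b) mRNA has the coding-strand sequence with T→U.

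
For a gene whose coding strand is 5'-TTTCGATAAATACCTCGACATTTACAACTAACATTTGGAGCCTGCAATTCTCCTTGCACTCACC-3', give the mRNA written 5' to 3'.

The mRNA is synthesized from the template strand, so it matches the coding strand with T replaced by U.

5′-UUUCGAUAAAUACCUCGACAUUUACAACUAACAUUUGGAGCCUGCAAUUCUCCUUGCACUCACC-3′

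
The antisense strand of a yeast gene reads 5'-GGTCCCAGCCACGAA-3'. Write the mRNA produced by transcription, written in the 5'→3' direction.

5'-UUCGUGGCUGGGACC-3'

RNA polymerase reads the template 3'→5' and synthesizes mRNA 5'→3' by base-pairing (A→U, T→A, G↔C). The complement of the template is CCAGGGTCGGTGCTT; antiparallel, so 5'→3' the coding strand is TTCGTGGCTGGGACC. Replace T with U for the mRNA.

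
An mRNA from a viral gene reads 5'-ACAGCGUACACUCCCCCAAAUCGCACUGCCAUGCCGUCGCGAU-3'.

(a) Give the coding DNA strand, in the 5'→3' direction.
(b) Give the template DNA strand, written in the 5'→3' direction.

(a) 5'-ACAGCGTACACTCCCCCAAATCGCACTGCCATGCCGTCGCGAT-3'
(b) 5'-ATCGCGACGGCATGGCAGTGCGATTTGGGGGAGTGTACGCTGT-3'

(a) The coding strand matches the mRNA with U→T.
(b) The template strand is the reverse complement of the coding strand.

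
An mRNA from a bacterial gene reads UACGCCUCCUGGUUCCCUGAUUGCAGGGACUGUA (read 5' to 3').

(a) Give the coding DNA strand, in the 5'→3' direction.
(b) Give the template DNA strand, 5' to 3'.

(a) The coding strand matches the mRNA with U→T.
(b) The template strand is the reverse complement of the coding strand.

(a) 5'-TACGCCTCCTGGTTCCCTGATTGCAGGGACTGTA-3'
(b) 5′-TACAGTCCCTGCAATCAGGGAACCAGGAGGCGTA-3′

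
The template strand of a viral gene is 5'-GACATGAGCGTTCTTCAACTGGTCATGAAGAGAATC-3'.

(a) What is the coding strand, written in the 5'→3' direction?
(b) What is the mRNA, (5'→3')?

(a) 5'-GATTCTCTTCATGACCAGTTGAAGAACGCTCATGTC-3'
(b) 5'-GAUUCUCUUCAUGACCAGUUGAAGAACGCUCAUGUC-3'

(a) The coding strand is the reverse complement of the template: complement CTGTACTCGCAAGAAGTTGACCAGTACTTCTCTTAG, then reverse.
(b) mRNA has the coding-strand sequence with T→U.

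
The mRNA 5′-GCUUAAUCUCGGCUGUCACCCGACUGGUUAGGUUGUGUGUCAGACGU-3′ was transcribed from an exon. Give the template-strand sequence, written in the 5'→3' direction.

5'-ACGTCTGACACACAACCTAACCAGTCGGGTGACAGCCGAGATTAAGC-3'

Replace U with T to get the coding DNA strand: GCTTAATCTCGGCTGTCACCCGACTGGTTAGGTTGTGTGTCAGACGT. The template strand is its reverse complement (complement CGAATTAGAGCCGACAGTGGGCTGACCAATCCAACACACAGTCTGCA, then reverse).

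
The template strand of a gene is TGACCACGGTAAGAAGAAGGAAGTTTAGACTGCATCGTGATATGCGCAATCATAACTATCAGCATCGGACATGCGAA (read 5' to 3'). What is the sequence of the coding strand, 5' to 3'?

The coding strand is complementary and antiparallel to the template: take the complement (A↔T, G↔C) and reverse.

5'-TTCGCATGTCCGATGCTGATAGTTATGATTGCGCATATCACGATGCAGTCTAAACTTCCTTCTTCTTACCGTGGTCA-3'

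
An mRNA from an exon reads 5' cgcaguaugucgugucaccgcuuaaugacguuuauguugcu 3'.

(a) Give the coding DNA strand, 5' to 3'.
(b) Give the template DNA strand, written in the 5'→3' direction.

(a) 5'-CGCAGTATGTCGTGTCACCGCTTAATGACGTTTATGTTGCT-3'
(b) 5'-AGCAACATAAACGTCATTAAGCGGTGACACGACATACTGCG-3'

(a) The coding strand matches the mRNA with U→T.
(b) The template strand is the reverse complement of the coding strand.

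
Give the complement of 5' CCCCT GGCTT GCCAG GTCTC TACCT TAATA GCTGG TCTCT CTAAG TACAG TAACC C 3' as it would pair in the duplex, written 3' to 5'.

Base-pairing A↔T, G↔C gives the complement. The complementary strand is antiparallel, so paired with a 5'→3' strand it runs 3'→5'.

3′-GGGGACCGAACGGTCCAGAGATGGAATTATCGACCAGAGAGATTCATGTCATTGGG-5′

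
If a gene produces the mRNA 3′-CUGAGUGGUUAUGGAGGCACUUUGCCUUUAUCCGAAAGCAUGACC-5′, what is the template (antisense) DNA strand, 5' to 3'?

5'-GACTCACCAATACCTCCGTGAAACGGAAATAGGCTTTCGTACTGG-3'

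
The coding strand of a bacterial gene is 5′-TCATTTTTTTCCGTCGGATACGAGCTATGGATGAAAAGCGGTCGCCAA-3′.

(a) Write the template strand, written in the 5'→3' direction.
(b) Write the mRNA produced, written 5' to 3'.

(a) 5'-TTGGCGACCGCTTTTCATCCATAGCTCGTATCCGACGGAAAAAAATGA-3'
(b) 5'-UCAUUUUUUUCCGUCGGAUACGAGCUAUGGAUGAAAAGCGGUCGCCAA-3'

(a) The template strand is the reverse complement of the coding strand: complement AGTAAAAAAAGGCAGCCTATGCTCGATACCTACTTTTCGCCAGCGGTT, then reverse.
(b) mRNA matches the coding strand with T→U.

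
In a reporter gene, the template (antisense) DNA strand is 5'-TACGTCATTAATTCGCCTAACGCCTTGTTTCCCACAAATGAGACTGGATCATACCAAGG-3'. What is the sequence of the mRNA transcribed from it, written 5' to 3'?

5'-CCUUGGUAUGAUCCAGUCUCAUUUGUGGGAAACAAGGCGUUAGGCGAAUUAAUGACGUA-3'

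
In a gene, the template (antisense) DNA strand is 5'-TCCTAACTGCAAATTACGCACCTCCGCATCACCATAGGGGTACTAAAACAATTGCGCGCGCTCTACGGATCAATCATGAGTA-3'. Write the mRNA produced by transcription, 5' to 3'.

RNA polymerase reads the template 3'→5' and synthesizes mRNA 5'→3' by base-pairing (A→U, T→A, G↔C). The complement of the template is AGGATTGACGTTTAATGCGTGGAGGCGTAGTGGTATCCCCATGATTTTGTTAACGCGCGCGAGATGCCTAGTTAGTACTCAT; antiparallel, so 5'→3' the coding strand is TACTCATGATTGATCCGTAGAGCGCGCGCAATTGTTTTAGTACCCCTATGGTGATGCGGAGGTGCGTAATTTGCAGTTAGGA. Replace T with U for the mRNA.

5'-UACUCAUGAUUGAUCCGUAGAGCGCGCGCAAUUGUUUUAGUACCCCUAUGGUGAUGCGGAGGUGCGUAAUUUGCAGUUAGGA-3'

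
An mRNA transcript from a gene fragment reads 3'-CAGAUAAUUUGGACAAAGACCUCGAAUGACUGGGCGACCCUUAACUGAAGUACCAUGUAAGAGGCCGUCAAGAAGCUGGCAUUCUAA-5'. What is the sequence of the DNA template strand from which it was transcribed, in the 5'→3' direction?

5'-GTCTATTAAACCTGTTTCTGGAGCTTACTGACCCGCTGGGAATTGACTTCATGGTACATTCTCCGGCAGTTCTTCGACCGTAAGATT-3'

Written 5'→3' the mRNA is AAUCUUACGGUCGAAGAACUGCCGGAGAAUGUACCAUGAAGUCAAUUCCCAGCGGGUCAGUAAGCUCCAGAAACAGGUUUAAUAGAC, so the coding DNA strand is AATCTTACGGTCGAAGAACTGCCGGAGAATGTACCATGAAGTCAATTCCCAGCGGGTCAGTAAGCTCCAGAAACAGGTTTAATAGAC. The template is its reverse complement.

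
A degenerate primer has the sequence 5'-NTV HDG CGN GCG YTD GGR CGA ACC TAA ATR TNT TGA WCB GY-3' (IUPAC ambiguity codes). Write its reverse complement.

Standard pairs A↔T, G↔C; ambiguity codes pair R↔Y, W↔W, B↔V, D↔H, N↔N. Complement (NABDHCGCNCGCRAHCCYGCTTGGATTTAYANAACTWGVCR), then reverse for 5'→3'.

5'-RCVGWTCAANAYATTTAGGTTCGYCCHARCGCNCGCHDBAN-3'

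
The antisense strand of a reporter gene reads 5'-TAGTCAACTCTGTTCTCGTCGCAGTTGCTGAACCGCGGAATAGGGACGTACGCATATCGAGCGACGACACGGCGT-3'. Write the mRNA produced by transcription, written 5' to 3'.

RNA polymerase reads the template 3'→5' and synthesizes mRNA 5'→3' by base-pairing (A→U, T→A, G↔C). The complement of the template is ATCAGTTGAGACAAGAGCAGCGTCAACGACTTGGCGCCTTATCCCTGCATGCGTATAGCTCGCTGCTGTGCCGCA; antiparallel, so 5'→3' the coding strand is ACGCCGTGTCGTCGCTCGATATGCGTACGTCCCTATTCCGCGGTTCAGCAACTGCGACGAGAACAGAGTTGACTA. Replace T with U for the mRNA.

5'-ACGCCGUGUCGUCGCUCGAUAUGCGUACGUCCCUAUUCCGCGGUUCAGCAACUGCGACGAGAACAGAGUUGACUA-3'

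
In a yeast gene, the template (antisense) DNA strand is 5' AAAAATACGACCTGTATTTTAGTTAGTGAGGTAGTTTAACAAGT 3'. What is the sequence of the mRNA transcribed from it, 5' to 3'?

5'-ACUUGUUAAACUACCUCACUAACUAAAAUACAGGUCGUAUUUUU-3'

RNA polymerase reads the template 3'→5' and synthesizes mRNA 5'→3' by base-pairing (A→U, T→A, G↔C). The complement of the template is TTTTTATGCTGGACATAAAATCAATCACTCCATCAAATTGTTCA; antiparallel, so 5'→3' the coding strand is ACTTGTTAAACTACCTCACTAACTAAAATACAGGTCGTATTTTT. Replace T with U for the mRNA.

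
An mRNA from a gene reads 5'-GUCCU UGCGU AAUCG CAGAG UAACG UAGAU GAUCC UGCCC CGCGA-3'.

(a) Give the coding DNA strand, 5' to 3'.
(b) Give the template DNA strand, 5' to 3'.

(a) 5'-GTCCTTGCGTAATCGCAGAGTAACGTAGATGATCCTGCCCCGCGA-3'
(b) 5'-TCGCGGGGCAGGATCATCTACGTTACTCTGCGATTACGCAAGGAC-3'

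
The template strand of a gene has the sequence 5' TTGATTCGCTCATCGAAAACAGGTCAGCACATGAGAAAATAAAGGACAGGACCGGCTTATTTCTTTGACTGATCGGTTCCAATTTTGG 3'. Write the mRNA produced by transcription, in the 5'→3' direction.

The mRNA has the sequence of the coding strand (reverse complement of the template) with T→U. Reverse complement of TTGATTCGCTCATCGAAAACAGGTCAGCACATGAGAAAATAAAGGACAGGACCGGCTTATTTCTTTGACTGATCGGTTCCAATTTTGG is CCAAAATTGGAACCGATCAGTCAAAGAAATAAGCCGGTCCTGTCCTTTATTTTCTCATGTGCTGACCTGTTTTCGATGAGCGAATCAA; then T→U.

5'-CCAAAAUUGGAACCGAUCAGUCAAAGAAAUAAGCCGGUCCUGUCCUUUAUUUUCUCAUGUGCUGACCUGUUUUCGAUGAGCGAAUCAA-3'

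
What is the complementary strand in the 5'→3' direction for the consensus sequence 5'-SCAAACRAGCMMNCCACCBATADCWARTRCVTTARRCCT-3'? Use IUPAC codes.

Standard pairs A↔T, G↔C; ambiguity codes pair R↔Y, M↔K, W↔W, S↔S, B↔V, D↔H, N↔N. Complement (SGTTTGYTCGKKNGGTGGVTATHGWTYAYGBAATYYGGA), then reverse for 5'→3'.

5'-AGGYYTAABGYAYTWGHTATVGGTGGNKKGCTYGTTTGS-3'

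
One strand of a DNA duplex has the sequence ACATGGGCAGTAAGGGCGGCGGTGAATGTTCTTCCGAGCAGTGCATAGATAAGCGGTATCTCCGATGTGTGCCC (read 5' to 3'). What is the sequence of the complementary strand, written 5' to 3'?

Pairing A↔T and G↔C gives TGTACCCGTCATTCCCGCCGCCACTTACAAGAAGGCTCGTCACGTATCTATTCGCCATAGAGGCTACACACGGG, running 3'→5'. Reverse for the 5'→3' convention.

5′-GGGCACACATCGGAGATACCGCTTATCTATGCACTGCTCGGAAGAACATTCACCGCCGCCCTTACTGCCCATGT-3′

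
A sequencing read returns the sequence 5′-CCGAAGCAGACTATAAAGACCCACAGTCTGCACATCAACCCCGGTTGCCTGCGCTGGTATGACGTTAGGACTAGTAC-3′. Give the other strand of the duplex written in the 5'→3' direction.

Pairing A↔T and G↔C gives GGCTTCGTCTGATATTTCTGGGTGTCAGACGTGTAGTTGGGGCCAACGGACGCGACCATACTGCAATCCTGATCATG, running 3'→5'. Reverse for the 5'→3' convention.

5'-GTACTAGTCCTAACGTCATACCAGCGCAGGCAACCGGGGTTGATGTGCAGACTGTGGGTCTTTATAGTCTGCTTCGG-3'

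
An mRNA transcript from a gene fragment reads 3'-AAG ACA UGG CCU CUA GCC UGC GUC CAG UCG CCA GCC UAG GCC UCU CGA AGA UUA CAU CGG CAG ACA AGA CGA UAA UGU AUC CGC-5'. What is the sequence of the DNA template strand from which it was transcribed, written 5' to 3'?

Written 5'→3' the mRNA is CGCCUAUGUAAUAGCAGAACAGACGGCUACAUUAGAAGCUCUCCGGAUCCGACCGCUGACCUGCGUCCGAUCUCCGGUACAGAA, so the coding DNA strand is CGCCTATGTAATAGCAGAACAGACGGCTACATTAGAAGCTCTCCGGATCCGACCGCTGACCTGCGTCCGATCTCCGGTACAGAA. The template is its reverse complement.

5'-TTCTGTACCGGAGATCGGACGCAGGTCAGCGGTCGGATCCGGAGAGCTTCTAATGTAGCCGTCTGTTCTGCTATTACATAGGCG-3'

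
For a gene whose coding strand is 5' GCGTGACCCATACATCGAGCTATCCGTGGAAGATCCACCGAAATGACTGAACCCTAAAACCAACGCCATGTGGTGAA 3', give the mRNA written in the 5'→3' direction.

5'-GCGUGACCCAUACAUCGAGCUAUCCGUGGAAGAUCCACCGAAAUGACUGAACCCUAAAACCAACGCCAUGUGGUGAA-3'

The mRNA is synthesized from the template strand, so it matches the coding strand with T replaced by U.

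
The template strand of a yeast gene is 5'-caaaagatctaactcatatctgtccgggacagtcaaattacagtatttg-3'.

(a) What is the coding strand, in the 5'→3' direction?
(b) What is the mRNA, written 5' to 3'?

(a) 5′-CAAATACTGTAATTTGACTGTCCCGGACAGATATGAGTTAGATCTTTTG-3′
(b) 5'-CAAAUACUGUAAUUUGACUGUCCCGGACAGAUAUGAGUUAGAUCUUUUG-3'

(a) The coding strand is the reverse complement of the template: complement GTTTTCTAGATTGAGTATAGACAGGCCCTGTCAGTTTAATGTCATAAAC, then reverse.
(b) mRNA has the coding-strand sequence with T→U.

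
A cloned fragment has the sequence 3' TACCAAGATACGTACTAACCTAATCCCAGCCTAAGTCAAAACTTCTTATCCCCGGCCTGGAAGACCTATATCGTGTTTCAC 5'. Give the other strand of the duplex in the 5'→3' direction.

5'-ATGGTTCTATGCATGATTGGATTAGGGTCGGATTCAGTTTTGAAGAATAGGGGCCGGACCTTCTGGATATAGCACAAAGTG-3'

The strand is given 3'→5', so its complement runs 5'→3' in the same left-to-right order: pair each base A↔T, G↔C.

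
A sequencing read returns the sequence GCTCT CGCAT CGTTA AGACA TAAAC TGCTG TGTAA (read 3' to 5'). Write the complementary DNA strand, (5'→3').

The strand is given 3'→5', so its complement runs 5'→3' in the same left-to-right order: pair each base A↔T, G↔C.

5'-CGAGAGCGTAGCAATTCTGTATTTGACGACACATT-3'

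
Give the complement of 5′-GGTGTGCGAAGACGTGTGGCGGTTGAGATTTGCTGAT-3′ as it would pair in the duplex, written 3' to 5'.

3'-CCACACGCTTCTGCACACCGCCAACTCTAAACGACTA-5'

Base-pairing A↔T, G↔C gives the complement. The complementary strand is antiparallel, so paired with a 5'→3' strand it runs 3'→5'.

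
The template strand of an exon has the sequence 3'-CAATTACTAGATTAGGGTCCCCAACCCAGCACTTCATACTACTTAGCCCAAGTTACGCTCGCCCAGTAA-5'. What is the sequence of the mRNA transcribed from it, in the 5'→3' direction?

Reading the template 3'→5' as shown, RNA polymerase pairs each base (A→U, T→A, G↔C) to build mRNA 5'→3' directly.

5'-GUUAAUGAUCUAAUCCCAGGGGUUGGGUCGUGAAGUAUGAUGAAUCGGGUUCAAUGCGAGCGGGUCAUU-3'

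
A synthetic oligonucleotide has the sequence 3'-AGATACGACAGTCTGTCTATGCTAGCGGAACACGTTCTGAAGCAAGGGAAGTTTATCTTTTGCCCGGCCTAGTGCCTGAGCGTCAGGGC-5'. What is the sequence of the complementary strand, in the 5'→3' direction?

5′-TCTATGCTGTCAGACAGATACGATCGCCTTGTGCAAGACTTCGTTCCCTTCAAATAGAAAACGGGCCGGATCACGGACTCGCAGTCCCG-3′

The strand is given 3'→5', so its complement runs 5'→3' in the same left-to-right order: pair each base A↔T, G↔C.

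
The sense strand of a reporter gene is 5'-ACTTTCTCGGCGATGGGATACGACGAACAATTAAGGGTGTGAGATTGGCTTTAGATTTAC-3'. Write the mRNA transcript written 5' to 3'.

5'-ACUUUCUCGGCGAUGGGAUACGACGAACAAUUAAGGGUGUGAGAUUGGCUUUAGAUUUAC-3'

The mRNA is synthesized from the template strand, so it matches the coding strand with T replaced by U.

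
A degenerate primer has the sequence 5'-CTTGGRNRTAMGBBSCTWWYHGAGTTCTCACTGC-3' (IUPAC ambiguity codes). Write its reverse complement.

5'-GCAGTGAGAACTCDRWWAGSVVCKTAYNYCCAAG-3'

Standard pairs A↔T, G↔C; ambiguity codes pair R↔Y, M↔K, W↔W, S↔S, B↔V, H↔D, N↔N. Complement (GAACCYNYATKCVVSGAWWRDCTCAAGAGTGACG), then reverse for 5'→3'.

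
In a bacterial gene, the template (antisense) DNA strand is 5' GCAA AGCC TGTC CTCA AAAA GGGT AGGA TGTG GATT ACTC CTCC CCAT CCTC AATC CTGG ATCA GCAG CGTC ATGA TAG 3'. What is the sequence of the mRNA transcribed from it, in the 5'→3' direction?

5'-CUAUCAUGACGCUGCUGAUCCAGGAUUGAGGAUGGGGAGGAGUAAUCCACAUCCUACCCUUUUUGAGGACAGGCUUUGC-3'

The mRNA has the sequence of the coding strand (reverse complement of the template) with T→U. Reverse complement of GCAAAGCCTGTCCTCAAAAAGGGTAGGATGTGGATTACTCCTCCCCATCCTCAATCCTGGATCAGCAGCGTCATGATAG is CTATCATGACGCTGCTGATCCAGGATTGAGGATGGGGAGGAGTAATCCACATCCTACCCTTTTTGAGGACAGGCTTTGC; then T→U.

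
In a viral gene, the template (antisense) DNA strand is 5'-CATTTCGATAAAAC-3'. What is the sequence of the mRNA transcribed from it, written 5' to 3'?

5'-GUUUUAUCGAAAUG-3'

The mRNA has the sequence of the coding strand (reverse complement of the template) with T→U. Reverse complement of CATTTCGATAAAAC is GTTTTATCGAAATG; then T→U.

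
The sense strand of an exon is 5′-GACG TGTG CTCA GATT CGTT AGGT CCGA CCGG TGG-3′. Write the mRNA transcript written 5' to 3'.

5'-GACGUGUGCUCAGAUUCGUUAGGUCCGACCGGUGG-3'

The mRNA is synthesized from the template strand, so it matches the coding strand with T replaced by U.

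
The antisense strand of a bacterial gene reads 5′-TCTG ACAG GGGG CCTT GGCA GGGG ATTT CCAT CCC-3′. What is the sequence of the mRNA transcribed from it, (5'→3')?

5'-GGGAUGGAAAUCCCCUGCCAAGGCCCCCUGUCAGA-3'

The mRNA has the sequence of the coding strand (reverse complement of the template) with T→U. Reverse complement of TCTGACAGGGGGCCTTGGCAGGGGATTTCCATCCC is GGGATGGAAATCCCCTGCCAAGGCCCCCTGTCAGA; then T→U.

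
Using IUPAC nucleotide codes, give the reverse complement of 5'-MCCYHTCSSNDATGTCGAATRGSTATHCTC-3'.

Standard pairs A↔T, G↔C; ambiguity codes pair R↔Y, M↔K, S↔S, D↔H, N↔N. Complement (KGGRDAGSSNHTACAGCTTAYCSATADGAG), then reverse for 5'→3'.

5′-GAGDATASCYATTCGACATHNSSGADRGGK-3′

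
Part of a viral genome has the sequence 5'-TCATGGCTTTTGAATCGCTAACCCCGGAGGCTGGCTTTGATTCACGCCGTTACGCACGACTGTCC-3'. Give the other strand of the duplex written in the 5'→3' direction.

The complement of TCATGGCTTTTGAATCGCTAACCCCGGAGGCTGGCTTTGATTCACGCCGTTACGCACGACTGTCC is AGTACCGAAAACTTAGCGATTGGGGCCTCCGACCGAAACTAAGTGCGGCAATGCGTGCTGACAGG (A↔T, G↔C). DNA strands are antiparallel, so the complementary strand runs 3'→5'; reversing gives the 5'→3' form.

5'-GGACAGTCGTGCGTAACGGCGTGAATCAAAGCCAGCCTCCGGGGTTAGCGATTCAAAAGCCATGA-3'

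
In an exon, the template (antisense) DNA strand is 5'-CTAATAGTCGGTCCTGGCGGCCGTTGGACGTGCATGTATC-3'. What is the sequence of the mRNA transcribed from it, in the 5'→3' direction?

The mRNA has the sequence of the coding strand (reverse complement of the template) with T→U. Reverse complement of CTAATAGTCGGTCCTGGCGGCCGTTGGACGTGCATGTATC is GATACATGCACGTCCAACGGCCGCCAGGACCGACTATTAG; then T→U.

5'-GAUACAUGCACGUCCAACGGCCGCCAGGACCGACUAUUAG-3'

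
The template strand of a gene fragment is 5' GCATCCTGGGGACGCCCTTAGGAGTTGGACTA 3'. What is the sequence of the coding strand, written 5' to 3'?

The coding strand is complementary and antiparallel to the template: take the complement (A↔T, G↔C) and reverse.

5'-TAGTCCAACTCCTAAGGGCGTCCCCAGGATGC-3'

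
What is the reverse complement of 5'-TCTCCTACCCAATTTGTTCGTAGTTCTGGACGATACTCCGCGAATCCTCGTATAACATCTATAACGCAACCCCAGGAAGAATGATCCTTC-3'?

5'-GAAGGATCATTCTTCCTGGGGTTGCGTTATAGATGTTATACGAGGATTCGCGGAGTATCGTCCAGAACTACGAACAAATTGGGTAGGAGA-3'

Complement each base (A↔T, G↔C): AGAGGATGGGTTAAACAAGCATCAAGACCTGCTATGAGGCGCTTAGGAGCATATTGTAGATATTGCGTTGGGGTCCTTCTTACTAGGAAG. Then reverse.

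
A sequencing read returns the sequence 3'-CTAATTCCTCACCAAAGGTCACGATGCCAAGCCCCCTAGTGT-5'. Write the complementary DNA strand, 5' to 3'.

5'-GATTAAGGAGTGGTTTCCAGTGCTACGGTTCGGGGGATCACA-3'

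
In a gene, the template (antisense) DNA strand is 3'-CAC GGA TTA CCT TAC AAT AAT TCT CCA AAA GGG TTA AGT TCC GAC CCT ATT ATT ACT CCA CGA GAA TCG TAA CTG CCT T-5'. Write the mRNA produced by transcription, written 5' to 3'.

Reading the template 3'→5' as shown, RNA polymerase pairs each base (A→U, T→A, G↔C) to build mRNA 5'→3' directly.

5'-GUGCCUAAUGGAAUGUUAUUAAGAGGUUUUCCCAAUUCAAGGCUGGGAUAAUAAUGAGGUGCUCUUAGCAUUGACGGAA-3'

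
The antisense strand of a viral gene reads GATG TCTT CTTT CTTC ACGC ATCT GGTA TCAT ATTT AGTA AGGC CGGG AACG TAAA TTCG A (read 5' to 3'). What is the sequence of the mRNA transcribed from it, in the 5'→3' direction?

5'-UCGAAUUUACGUUCCCGGCCUUACUAAAUAUGAUACCAGAUGCGUGAAGAAAGAAGACAUC-3'

The mRNA has the sequence of the coding strand (reverse complement of the template) with T→U. Reverse complement of GATGTCTTCTTTCTTCACGCATCTGGTATCATATTTAGTAAGGCCGGGAACGTAAATTCGA is TCGAATTTACGTTCCCGGCCTTACTAAATATGATACCAGATGCGTGAAGAAAGAAGACATC; then T→U.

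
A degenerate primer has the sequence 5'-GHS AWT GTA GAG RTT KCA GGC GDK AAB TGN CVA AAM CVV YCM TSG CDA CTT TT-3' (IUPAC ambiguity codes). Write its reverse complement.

Standard pairs A↔T, G↔C; ambiguity codes pair R↔Y, M↔K, W↔W, S↔S, B↔V, D↔H, N↔N. Complement (CDSTWACATCTCYAAMGTCCGCHMTTVACNGBTTTKGBBRGKASCGHTGAAAA), then reverse for 5'→3'.

5'-AAAAGTHGCSAKGRBBGKTTTBGNCAVTTMHCGCCTGMAAYCTCTACAWTSDC-3'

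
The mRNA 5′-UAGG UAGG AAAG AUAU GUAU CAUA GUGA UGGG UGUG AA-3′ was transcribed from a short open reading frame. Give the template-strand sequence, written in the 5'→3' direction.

Replace U with T to get the coding DNA strand: TAGGTAGGAAAGATATGTATCATAGTGATGGGTGTGAA. The template strand is its reverse complement (complement ATCCATCCTTTCTATACATAGTATCACTACCCACACTT, then reverse).

5'-TTCACACCCATCACTATGATACATATCTTTCCTACCTA-3'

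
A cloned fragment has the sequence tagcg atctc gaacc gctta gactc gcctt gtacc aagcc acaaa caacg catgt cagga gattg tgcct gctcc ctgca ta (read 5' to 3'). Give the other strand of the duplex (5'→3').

5'-TATGCAGGGAGCAGGCACAATCTCCTGACATGCGTTGTTTGTGGCTTGGTACAAGGCGAGTCTAAGCGGTTCGAGATCGCTA-3'

Pairing A↔T and G↔C gives ATCGCTAGAGCTTGGCGAATCTGAGCGGAACATGGTTCGGTGTTTGTTGCGTACAGTCCTCTAACACGGACGAGGGACGTAT, running 3'→5'. Reverse for the 5'→3' convention.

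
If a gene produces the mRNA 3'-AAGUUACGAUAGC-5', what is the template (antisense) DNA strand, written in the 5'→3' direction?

5′-TTCAATGCTATCG-3′

Written 5'→3' the mRNA is CGAUAGCAUUGAA, so the coding DNA strand is CGATAGCATTGAA. The template is its reverse complement.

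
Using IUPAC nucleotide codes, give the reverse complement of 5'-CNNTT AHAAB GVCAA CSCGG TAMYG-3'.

5'-CRKTACCGSGTTGBCVTTDTAANNG-3'

Standard pairs A↔T, G↔C; ambiguity codes pair Y↔R, M↔K, S↔S, B↔V, H↔D, N↔N. Complement (GNNAATDTTVCBGTTGSGCCATKRC), then reverse for 5'→3'.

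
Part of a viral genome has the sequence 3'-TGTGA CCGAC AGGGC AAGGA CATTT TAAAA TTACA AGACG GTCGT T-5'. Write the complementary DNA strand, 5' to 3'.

5'-ACACTGGCTGTCCCGTTCCTGTAAAATTTTAATGTTCTGCCAGCAA-3'

The strand is given 3'→5', so its complement runs 5'→3' in the same left-to-right order: pair each base A↔T, G↔C.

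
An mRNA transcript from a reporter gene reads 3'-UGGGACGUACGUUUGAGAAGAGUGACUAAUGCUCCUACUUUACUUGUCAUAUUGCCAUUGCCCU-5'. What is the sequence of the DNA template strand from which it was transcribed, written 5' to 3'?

5'-ACCCTGCATGCAAACTCTTCTCACTGATTACGAGGATGAAATGAACAGTATAACGGTAACGGGA-3'

Written 5'→3' the mRNA is UCCCGUUACCGUUAUACUGUUCAUUUCAUCCUCGUAAUCAGUGAGAAGAGUUUGCAUGCAGGGU, so the coding DNA strand is TCCCGTTACCGTTATACTGTTCATTTCATCCTCGTAATCAGTGAGAAGAGTTTGCATGCAGGGT. The template is its reverse complement.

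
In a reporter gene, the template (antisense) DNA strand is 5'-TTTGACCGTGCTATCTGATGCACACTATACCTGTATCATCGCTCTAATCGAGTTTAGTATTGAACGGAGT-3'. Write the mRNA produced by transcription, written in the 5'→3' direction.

The mRNA has the sequence of the coding strand (reverse complement of the template) with T→U. Reverse complement of TTTGACCGTGCTATCTGATGCACACTATACCTGTATCATCGCTCTAATCGAGTTTAGTATTGAACGGAGT is ACTCCGTTCAATACTAAACTCGATTAGAGCGATGATACAGGTATAGTGTGCATCAGATAGCACGGTCAAA; then T→U.

5'-ACUCCGUUCAAUACUAAACUCGAUUAGAGCGAUGAUACAGGUAUAGUGUGCAUCAGAUAGCACGGUCAAA-3'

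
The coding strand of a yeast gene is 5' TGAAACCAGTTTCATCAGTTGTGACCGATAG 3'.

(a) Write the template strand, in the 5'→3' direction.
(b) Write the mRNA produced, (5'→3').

(a) The template strand is the reverse complement of the coding strand: complement ACTTTGGTCAAAGTAGTCAACACTGGCTATC, then reverse.
(b) mRNA matches the coding strand with T→U.

(a) 5'-CTATCGGTCACAACTGATGAAACTGGTTTCA-3'
(b) 5'-UGAAACCAGUUUCAUCAGUUGUGACCGAUAG-3'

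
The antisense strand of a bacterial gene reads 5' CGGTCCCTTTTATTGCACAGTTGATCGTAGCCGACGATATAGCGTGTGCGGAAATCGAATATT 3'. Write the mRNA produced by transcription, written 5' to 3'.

RNA polymerase reads the template 3'→5' and synthesizes mRNA 5'→3' by base-pairing (A→U, T→A, G↔C). The complement of the template is GCCAGGGAAAATAACGTGTCAACTAGCATCGGCTGCTATATCGCACACGCCTTTAGCTTATAA; antiparallel, so 5'→3' the coding strand is AATATTCGATTTCCGCACACGCTATATCGTCGGCTACGATCAACTGTGCAATAAAAGGGACCG. Replace T with U for the mRNA.

5'-AAUAUUCGAUUUCCGCACACGCUAUAUCGUCGGCUACGAUCAACUGUGCAAUAAAAGGGACCG-3'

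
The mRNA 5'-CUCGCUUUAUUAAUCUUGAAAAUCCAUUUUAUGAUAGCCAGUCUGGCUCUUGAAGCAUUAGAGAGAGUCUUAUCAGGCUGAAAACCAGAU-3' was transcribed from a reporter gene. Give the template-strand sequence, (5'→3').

Replace U with T to get the coding DNA strand: CTCGCTTTATTAATCTTGAAAATCCATTTTATGATAGCCAGTCTGGCTCTTGAAGCATTAGAGAGAGTCTTATCAGGCTGAAAACCAGAT. The template strand is its reverse complement (complement GAGCGAAATAATTAGAACTTTTAGGTAAAATACTATCGGTCAGACCGAGAACTTCGTAATCTCTCTCAGAATAGTCCGACTTTTGGTCTA, then reverse).

5'-ATCTGGTTTTCAGCCTGATAAGACTCTCTCTAATGCTTCAAGAGCCAGACTGGCTATCATAAAATGGATTTTCAAGATTAATAAAGCGAG-3'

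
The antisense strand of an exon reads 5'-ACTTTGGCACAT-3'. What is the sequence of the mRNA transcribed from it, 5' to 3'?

The mRNA has the sequence of the coding strand (reverse complement of the template) with T→U. Reverse complement of ACTTTGGCACAT is ATGTGCCAAAGT; then T→U.

5'-AUGUGCCAAAGU-3'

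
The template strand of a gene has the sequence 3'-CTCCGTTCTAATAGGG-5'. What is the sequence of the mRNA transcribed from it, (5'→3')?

Reading the template 3'→5' as shown, RNA polymerase pairs each base (A→U, T→A, G↔C) to build mRNA 5'→3' directly.

5'-GAGGCAAGAUUAUCCC-3'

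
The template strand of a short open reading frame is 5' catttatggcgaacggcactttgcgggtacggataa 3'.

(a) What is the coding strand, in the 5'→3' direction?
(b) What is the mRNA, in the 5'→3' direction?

(a) 5'-TTATCCGTACCCGCAAAGTGCCGTTCGCCATAAATG-3'
(b) 5′-UUAUCCGUACCCGCAAAGUGCCGUUCGCCAUAAAUG-3′

(a) The coding strand is the reverse complement of the template: complement GTAAATACCGCTTGCCGTGAAACGCCCATGCCTATT, then reverse.
(b) mRNA has the coding-strand sequence with T→U.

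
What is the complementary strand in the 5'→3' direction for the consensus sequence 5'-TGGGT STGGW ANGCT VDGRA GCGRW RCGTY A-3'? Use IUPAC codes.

5′-TRACGYWYCGCTYCHBAGCNTWCCASACCCA-3′

Standard pairs A↔T, G↔C; ambiguity codes pair R↔Y, W↔W, S↔S, D↔H, V↔B, N↔N. Complement (ACCCASACCWTNCGABHCYTCGCYWYGCART), then reverse for 5'→3'.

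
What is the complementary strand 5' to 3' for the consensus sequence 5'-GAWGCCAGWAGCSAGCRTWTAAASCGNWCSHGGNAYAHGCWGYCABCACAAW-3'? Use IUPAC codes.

5'-WTTGTGVTGRCWGCDTRTNCCDSGWNCGSTTTAWAYGCTSGCTWCTGGCWTC-3'

Standard pairs A↔T, G↔C; ambiguity codes pair R↔Y, W↔W, S↔S, B↔V, H↔D, N↔N. Complement (CTWCGGTCWTCGSTCGYAWATTTSGCNWGSDCCNTRTDCGWCRGTVGTGTTW), then reverse for 5'→3'.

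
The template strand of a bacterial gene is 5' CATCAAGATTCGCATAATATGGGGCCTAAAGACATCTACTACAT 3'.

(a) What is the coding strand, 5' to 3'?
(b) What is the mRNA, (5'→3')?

(a) 5'-ATGTAGTAGATGTCTTTAGGCCCCATATTATGCGAATCTTGATG-3'
(b) 5'-AUGUAGUAGAUGUCUUUAGGCCCCAUAUUAUGCGAAUCUUGAUG-3'

(a) The coding strand is the reverse complement of the template: complement GTAGTTCTAAGCGTATTATACCCCGGATTTCTGTAGATGATGTA, then reverse.
(b) mRNA has the coding-strand sequence with T→U.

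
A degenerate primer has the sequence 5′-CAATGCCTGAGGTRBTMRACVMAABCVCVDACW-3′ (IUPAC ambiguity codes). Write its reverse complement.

Standard pairs A↔T, G↔C; ambiguity codes pair R↔Y, M↔K, W↔W, B↔V, D↔H. Complement (GTTACGGACTCCAYVAKYTGBKTTVGBGBHTGW), then reverse for 5'→3'.

5′-WGTHBGBGVTTKBGTYKAVYACCTCAGGCATTG-3′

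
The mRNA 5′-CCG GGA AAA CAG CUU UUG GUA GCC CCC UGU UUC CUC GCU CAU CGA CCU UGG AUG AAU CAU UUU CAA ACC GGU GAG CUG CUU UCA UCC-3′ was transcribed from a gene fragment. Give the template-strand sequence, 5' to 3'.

Replace U with T to get the coding DNA strand: CCGGGAAAACAGCTTTTGGTAGCCCCCTGTTTCCTCGCTCATCGACCTTGGATGAATCATTTTCAAACCGGTGAGCTGCTTTCATCC. The template strand is its reverse complement (complement GGCCCTTTTGTCGAAAACCATCGGGGGACAAAGGAGCGAGTAGCTGGAACCTACTTAGTAAAAGTTTGGCCACTCGACGAAAGTAGG, then reverse).

5'-GGATGAAAGCAGCTCACCGGTTTGAAAATGATTCATCCAAGGTCGATGAGCGAGGAAACAGGGGGCTACCAAAAGCTGTTTTCCCGG-3'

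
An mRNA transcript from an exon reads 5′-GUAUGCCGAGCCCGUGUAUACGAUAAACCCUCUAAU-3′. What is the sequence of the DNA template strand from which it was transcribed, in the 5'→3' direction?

Replace U with T to get the coding DNA strand: GTATGCCGAGCCCGTGTATACGATAAACCCTCTAAT. The template strand is its reverse complement (complement CATACGGCTCGGGCACATATGCTATTTGGGAGATTA, then reverse).

5'-ATTAGAGGGTTTATCGTATACACGGGCTCGGCATAC-3'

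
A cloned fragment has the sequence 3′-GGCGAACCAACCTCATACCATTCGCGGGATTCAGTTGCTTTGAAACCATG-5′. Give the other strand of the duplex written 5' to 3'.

The strand is given 3'→5', so its complement runs 5'→3' in the same left-to-right order: pair each base A↔T, G↔C.

5′-CCGCTTGGTTGGAGTATGGTAAGCGCCCTAAGTCAACGAAACTTTGGTAC-3′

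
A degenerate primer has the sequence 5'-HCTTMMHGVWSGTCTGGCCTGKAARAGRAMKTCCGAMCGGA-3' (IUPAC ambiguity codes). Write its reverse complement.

5'-TCCGKTCGGAMKTYCTYTTMCAGGCCAGACSWBCDKKAAGD-3'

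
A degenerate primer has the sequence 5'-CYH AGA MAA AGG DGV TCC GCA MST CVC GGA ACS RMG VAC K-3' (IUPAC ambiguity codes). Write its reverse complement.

5'-MGTBCKYSGTTCCGBGASKTGCGGABCHCCTTTKTCTDRG-3'

Standard pairs A↔T, G↔C; ambiguity codes pair R↔Y, M↔K, S↔S, D↔H, V↔B. Complement (GRDTCTKTTTCCHCBAGGCGTKSAGBGCCTTGSYKCBTGM), then reverse for 5'→3'.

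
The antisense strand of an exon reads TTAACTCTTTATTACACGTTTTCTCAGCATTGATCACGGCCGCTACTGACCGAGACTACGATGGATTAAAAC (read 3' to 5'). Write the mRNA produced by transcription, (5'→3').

Reading the template 3'→5' as shown, RNA polymerase pairs each base (A→U, T→A, G↔C) to build mRNA 5'→3' directly.

5'-AAUUGAGAAAUAAUGUGCAAAAGAGUCGUAACUAGUGCCGGCGAUGACUGGCUCUGAUGCUACCUAAUUUUG-3'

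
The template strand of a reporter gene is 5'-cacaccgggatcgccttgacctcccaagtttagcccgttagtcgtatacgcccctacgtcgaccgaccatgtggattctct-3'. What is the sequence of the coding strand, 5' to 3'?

The coding strand is complementary and antiparallel to the template: take the complement (A↔T, G↔C) and reverse.

5'-AGAGAATCCACATGGTCGGTCGACGTAGGGGCGTATACGACTAACGGGCTAAACTTGGGAGGTCAAGGCGATCCCGGTGTG-3'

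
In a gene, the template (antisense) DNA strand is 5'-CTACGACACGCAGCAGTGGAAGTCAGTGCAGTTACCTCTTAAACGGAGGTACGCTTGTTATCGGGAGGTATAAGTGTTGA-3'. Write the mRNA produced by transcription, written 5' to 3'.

5'-UCAACACUUAUACCUCCCGAUAACAAGCGUACCUCCGUUUAAGAGGUAACUGCACUGACUUCCACUGCUGCGUGUCGUAG-3'

The mRNA has the sequence of the coding strand (reverse complement of the template) with T→U. Reverse complement of CTACGACACGCAGCAGTGGAAGTCAGTGCAGTTACCTCTTAAACGGAGGTACGCTTGTTATCGGGAGGTATAAGTGTTGA is TCAACACTTATACCTCCCGATAACAAGCGTACCTCCGTTTAAGAGGTAACTGCACTGACTTCCACTGCTGCGTGTCGTAG; then T→U.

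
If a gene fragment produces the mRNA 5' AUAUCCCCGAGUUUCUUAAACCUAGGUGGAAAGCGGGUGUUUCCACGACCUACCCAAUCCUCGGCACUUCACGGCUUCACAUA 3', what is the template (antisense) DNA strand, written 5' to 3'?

5'-TATGTGAAGCCGTGAAGTGCCGAGGATTGGGTAGGTCGTGGAAACACCCGCTTTCCACCTAGGTTTAAGAAACTCGGGGATAT-3'

Replace U with T to get the coding DNA strand: ATATCCCCGAGTTTCTTAAACCTAGGTGGAAAGCGGGTGTTTCCACGACCTACCCAATCCTCGGCACTTCACGGCTTCACATA. The template strand is its reverse complement (complement TATAGGGGCTCAAAGAATTTGGATCCACCTTTCGCCCACAAAGGTGCTGGATGGGTTAGGAGCCGTGAAGTGCCGAAGTGTAT, then reverse).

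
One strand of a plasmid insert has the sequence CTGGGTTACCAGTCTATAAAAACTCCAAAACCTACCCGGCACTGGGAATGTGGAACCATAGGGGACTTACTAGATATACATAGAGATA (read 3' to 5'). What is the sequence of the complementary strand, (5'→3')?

The strand is given 3'→5', so its complement runs 5'→3' in the same left-to-right order: pair each base A↔T, G↔C.

5'-GACCCAATGGTCAGATATTTTTGAGGTTTTGGATGGGCCGTGACCCTTACACCTTGGTATCCCCTGAATGATCTATATGTATCTCTAT-3'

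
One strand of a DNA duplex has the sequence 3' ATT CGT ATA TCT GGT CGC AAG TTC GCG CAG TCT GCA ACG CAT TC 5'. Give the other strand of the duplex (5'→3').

5'-TAAGCATATAGACCAGCGTTCAAGCGCGTCAGACGTTGCGTAAG-3'

The strand is given 3'→5', so its complement runs 5'→3' in the same left-to-right order: pair each base A↔T, G↔C.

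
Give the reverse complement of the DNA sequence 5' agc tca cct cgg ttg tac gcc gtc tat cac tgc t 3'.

5'-AGCAGTGATAGACGGCGTACAACCGAGGTGAGCT-3'

Reading the sequence 3'→5' and pairing each base (A↔T, G↔C) gives the reverse complement directly.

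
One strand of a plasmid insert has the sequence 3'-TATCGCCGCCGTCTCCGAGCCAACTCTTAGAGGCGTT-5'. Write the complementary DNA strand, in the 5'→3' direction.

The strand is given 3'→5', so its complement runs 5'→3' in the same left-to-right order: pair each base A↔T, G↔C.

5'-ATAGCGGCGGCAGAGGCTCGGTTGAGAATCTCCGCAA-3'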